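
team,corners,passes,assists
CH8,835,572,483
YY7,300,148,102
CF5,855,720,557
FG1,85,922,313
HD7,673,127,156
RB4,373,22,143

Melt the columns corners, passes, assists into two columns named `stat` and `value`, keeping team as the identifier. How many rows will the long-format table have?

18

6 team values × 3 melted columns = 18 rows.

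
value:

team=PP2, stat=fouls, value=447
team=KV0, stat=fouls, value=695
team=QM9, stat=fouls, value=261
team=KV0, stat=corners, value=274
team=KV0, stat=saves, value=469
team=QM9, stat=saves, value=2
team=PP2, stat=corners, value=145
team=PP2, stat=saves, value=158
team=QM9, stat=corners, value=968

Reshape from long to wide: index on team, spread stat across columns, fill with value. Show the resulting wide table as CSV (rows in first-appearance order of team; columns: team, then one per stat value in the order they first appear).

team,fouls,corners,saves
PP2,447,145,158
KV0,695,274,469
QM9,261,968,2

Columns: team plus the 3 distinct stat values (fouls, corners, saves).
For example, row PP2 column fouls takes value=447 from the long row (PP2, fouls).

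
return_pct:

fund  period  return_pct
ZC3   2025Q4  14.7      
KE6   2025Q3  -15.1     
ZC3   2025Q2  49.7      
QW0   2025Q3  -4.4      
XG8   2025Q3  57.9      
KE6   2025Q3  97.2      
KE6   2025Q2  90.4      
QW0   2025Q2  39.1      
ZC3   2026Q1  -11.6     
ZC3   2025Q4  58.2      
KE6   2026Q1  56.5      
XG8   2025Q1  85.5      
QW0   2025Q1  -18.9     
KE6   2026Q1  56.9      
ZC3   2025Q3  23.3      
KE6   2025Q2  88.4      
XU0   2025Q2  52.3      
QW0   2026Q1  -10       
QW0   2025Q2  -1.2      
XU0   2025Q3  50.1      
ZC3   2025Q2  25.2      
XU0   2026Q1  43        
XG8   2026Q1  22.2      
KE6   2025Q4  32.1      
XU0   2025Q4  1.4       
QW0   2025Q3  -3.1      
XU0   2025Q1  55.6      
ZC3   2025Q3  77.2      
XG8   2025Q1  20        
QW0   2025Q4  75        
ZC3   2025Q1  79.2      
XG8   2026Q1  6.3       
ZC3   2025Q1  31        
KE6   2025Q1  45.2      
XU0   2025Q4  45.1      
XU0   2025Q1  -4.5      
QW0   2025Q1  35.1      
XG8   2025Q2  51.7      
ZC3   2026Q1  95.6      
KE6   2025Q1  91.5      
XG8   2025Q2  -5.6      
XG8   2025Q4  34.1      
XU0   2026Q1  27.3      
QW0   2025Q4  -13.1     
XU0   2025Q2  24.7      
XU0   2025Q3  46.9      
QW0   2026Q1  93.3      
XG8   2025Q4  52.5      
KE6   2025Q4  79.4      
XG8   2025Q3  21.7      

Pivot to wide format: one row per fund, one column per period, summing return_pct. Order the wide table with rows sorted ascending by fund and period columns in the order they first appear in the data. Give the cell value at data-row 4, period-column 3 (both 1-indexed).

77

With rows sorted ascending by fund, row 4 is fund=XU0. period columns in first-appearance order: 2025Q4, 2025Q3, 2025Q2, 2026Q1, 2025Q1; column 3 is 2025Q2.
Long rows with fund=XU0, period=2025Q2: 52.3 + 24.7 = 77.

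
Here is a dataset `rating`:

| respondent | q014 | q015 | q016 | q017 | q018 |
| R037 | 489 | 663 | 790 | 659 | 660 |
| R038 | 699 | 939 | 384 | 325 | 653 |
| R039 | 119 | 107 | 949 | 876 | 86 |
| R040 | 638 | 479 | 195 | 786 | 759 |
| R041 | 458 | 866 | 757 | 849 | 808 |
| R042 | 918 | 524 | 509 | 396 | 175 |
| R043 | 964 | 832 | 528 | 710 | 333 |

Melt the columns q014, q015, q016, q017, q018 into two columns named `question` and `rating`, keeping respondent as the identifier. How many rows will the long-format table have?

35

7 respondent values × 5 melted columns = 35 rows.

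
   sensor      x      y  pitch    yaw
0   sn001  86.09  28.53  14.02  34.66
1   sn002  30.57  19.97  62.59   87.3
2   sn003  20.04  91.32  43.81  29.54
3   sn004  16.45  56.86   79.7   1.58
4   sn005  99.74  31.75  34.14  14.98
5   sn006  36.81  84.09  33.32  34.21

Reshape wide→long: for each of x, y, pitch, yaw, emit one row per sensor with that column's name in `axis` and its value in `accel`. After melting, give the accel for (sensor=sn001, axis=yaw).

Unpivoting turns each (sensor, wide-column) pair into one long row.
The wide cell at row sn001, column yaw holds 34.66, so the long row (sn001, yaw) has accel=34.66.

34.66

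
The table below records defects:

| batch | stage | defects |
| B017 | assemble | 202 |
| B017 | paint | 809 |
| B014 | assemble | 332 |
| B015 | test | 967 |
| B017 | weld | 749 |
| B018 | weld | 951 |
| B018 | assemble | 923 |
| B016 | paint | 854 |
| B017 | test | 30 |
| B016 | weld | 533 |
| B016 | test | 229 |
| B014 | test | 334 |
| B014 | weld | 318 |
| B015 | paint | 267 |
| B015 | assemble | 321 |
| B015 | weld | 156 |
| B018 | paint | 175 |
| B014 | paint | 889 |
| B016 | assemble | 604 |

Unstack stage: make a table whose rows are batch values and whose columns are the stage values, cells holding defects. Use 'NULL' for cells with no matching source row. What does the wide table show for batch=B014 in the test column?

The long row with batch=B014, stage=test has defects=334.

334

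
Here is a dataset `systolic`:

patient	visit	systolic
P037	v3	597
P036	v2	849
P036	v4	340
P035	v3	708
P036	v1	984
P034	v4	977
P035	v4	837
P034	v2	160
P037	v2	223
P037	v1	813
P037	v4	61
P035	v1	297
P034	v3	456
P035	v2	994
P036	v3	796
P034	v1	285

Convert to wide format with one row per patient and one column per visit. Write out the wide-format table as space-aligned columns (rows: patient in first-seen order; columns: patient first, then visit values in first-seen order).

Columns: patient plus the 4 distinct visit values (v3, v2, v4, v1).
For example, row P037 column v3 takes systolic=597 from the long row (P037, v3).

patient  v3   v2   v4   v1 
P037     597  223  61   813
P036     796  849  340  984
P035     708  994  837  297
P034     456  160  977  285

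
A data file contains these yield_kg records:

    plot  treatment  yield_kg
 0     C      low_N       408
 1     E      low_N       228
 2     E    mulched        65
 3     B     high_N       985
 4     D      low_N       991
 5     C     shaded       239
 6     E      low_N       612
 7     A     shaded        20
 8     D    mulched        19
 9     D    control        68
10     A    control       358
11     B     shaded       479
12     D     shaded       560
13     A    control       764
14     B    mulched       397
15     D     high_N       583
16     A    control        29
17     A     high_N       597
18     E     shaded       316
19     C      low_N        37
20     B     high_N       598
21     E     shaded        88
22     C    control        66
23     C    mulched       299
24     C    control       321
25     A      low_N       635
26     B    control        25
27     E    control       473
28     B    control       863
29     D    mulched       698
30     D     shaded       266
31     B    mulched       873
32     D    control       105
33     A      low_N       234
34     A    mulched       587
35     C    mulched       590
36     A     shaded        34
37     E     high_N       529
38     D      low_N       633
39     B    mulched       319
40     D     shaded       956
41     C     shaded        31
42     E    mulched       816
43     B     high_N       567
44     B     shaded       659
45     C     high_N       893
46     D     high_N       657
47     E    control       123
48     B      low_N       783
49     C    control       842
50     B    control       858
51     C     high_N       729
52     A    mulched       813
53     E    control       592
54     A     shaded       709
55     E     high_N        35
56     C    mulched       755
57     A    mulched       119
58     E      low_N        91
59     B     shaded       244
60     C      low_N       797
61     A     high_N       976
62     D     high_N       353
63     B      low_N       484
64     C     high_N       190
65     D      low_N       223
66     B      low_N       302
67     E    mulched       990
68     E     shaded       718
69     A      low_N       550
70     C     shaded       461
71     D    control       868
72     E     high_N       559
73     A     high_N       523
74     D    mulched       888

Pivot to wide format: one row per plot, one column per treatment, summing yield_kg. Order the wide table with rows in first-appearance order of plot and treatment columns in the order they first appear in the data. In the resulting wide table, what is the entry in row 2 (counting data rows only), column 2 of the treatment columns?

1871

With rows in first-appearance order of plot, row 2 is plot=E. treatment columns in first-appearance order: low_N, mulched, high_N, shaded, control; column 2 is mulched.
Long rows with plot=E, treatment=mulched: 65 + 816 + 990 = 1871.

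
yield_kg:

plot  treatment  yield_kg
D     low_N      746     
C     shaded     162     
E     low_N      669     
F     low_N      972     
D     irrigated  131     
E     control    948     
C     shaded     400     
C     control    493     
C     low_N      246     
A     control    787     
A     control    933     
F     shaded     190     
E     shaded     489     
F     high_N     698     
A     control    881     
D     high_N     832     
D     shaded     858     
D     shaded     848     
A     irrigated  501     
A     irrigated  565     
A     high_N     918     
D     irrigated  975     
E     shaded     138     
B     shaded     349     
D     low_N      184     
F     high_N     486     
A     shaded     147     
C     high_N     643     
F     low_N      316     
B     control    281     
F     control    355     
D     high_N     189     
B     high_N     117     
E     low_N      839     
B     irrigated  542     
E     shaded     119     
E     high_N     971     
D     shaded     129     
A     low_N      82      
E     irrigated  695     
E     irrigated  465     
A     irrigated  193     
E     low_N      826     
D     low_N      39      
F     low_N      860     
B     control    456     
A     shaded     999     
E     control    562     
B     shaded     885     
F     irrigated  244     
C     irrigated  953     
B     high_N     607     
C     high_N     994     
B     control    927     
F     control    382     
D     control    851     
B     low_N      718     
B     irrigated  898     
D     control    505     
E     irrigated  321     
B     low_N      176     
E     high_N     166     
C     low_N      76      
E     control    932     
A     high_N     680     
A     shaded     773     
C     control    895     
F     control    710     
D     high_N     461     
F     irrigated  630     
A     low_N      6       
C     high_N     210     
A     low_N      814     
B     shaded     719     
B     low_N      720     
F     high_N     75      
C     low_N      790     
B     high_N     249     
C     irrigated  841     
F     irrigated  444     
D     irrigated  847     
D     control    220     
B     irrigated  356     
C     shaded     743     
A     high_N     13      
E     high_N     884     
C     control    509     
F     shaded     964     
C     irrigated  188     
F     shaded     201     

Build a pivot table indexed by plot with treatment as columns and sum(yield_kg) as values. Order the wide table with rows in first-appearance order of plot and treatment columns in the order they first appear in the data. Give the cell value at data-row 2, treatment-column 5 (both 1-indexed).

1847

With rows in first-appearance order of plot, row 2 is plot=C. treatment columns in first-appearance order: low_N, shaded, irrigated, control, high_N; column 5 is high_N.
Long rows with plot=C, treatment=high_N: 643 + 994 + 210 = 1847.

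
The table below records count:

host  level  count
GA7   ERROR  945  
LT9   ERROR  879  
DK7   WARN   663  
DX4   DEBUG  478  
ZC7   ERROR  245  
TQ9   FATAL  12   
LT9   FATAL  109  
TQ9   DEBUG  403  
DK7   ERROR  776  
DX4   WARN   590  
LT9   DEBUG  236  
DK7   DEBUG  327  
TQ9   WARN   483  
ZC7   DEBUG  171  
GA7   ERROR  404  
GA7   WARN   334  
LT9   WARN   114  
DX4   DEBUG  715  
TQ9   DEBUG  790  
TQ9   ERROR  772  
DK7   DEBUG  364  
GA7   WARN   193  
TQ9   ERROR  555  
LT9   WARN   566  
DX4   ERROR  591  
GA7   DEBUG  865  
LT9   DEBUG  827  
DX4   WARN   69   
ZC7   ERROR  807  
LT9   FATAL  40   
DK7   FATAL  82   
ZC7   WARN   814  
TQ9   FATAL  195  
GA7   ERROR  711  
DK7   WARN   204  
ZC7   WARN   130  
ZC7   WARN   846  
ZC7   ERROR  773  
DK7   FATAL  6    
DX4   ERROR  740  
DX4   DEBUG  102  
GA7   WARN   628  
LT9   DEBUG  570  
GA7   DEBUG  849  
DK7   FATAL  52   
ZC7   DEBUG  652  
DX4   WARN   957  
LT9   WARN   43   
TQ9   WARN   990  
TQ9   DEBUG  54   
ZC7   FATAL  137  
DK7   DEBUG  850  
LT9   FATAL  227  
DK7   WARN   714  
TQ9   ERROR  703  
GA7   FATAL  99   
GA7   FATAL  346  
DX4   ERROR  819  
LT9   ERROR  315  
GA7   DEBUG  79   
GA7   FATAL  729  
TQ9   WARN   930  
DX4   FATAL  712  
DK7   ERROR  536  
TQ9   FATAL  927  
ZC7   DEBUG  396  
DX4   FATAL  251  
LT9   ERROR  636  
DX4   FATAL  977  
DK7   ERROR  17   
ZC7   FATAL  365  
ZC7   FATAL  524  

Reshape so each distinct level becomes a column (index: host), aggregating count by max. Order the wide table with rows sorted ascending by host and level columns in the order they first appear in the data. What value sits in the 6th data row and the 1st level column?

807

With rows sorted ascending by host, row 6 is host=ZC7. level columns in first-appearance order: ERROR, WARN, DEBUG, FATAL; column 1 is ERROR.
Long rows with host=ZC7, level=ERROR: max(245, 807, 773) = 807.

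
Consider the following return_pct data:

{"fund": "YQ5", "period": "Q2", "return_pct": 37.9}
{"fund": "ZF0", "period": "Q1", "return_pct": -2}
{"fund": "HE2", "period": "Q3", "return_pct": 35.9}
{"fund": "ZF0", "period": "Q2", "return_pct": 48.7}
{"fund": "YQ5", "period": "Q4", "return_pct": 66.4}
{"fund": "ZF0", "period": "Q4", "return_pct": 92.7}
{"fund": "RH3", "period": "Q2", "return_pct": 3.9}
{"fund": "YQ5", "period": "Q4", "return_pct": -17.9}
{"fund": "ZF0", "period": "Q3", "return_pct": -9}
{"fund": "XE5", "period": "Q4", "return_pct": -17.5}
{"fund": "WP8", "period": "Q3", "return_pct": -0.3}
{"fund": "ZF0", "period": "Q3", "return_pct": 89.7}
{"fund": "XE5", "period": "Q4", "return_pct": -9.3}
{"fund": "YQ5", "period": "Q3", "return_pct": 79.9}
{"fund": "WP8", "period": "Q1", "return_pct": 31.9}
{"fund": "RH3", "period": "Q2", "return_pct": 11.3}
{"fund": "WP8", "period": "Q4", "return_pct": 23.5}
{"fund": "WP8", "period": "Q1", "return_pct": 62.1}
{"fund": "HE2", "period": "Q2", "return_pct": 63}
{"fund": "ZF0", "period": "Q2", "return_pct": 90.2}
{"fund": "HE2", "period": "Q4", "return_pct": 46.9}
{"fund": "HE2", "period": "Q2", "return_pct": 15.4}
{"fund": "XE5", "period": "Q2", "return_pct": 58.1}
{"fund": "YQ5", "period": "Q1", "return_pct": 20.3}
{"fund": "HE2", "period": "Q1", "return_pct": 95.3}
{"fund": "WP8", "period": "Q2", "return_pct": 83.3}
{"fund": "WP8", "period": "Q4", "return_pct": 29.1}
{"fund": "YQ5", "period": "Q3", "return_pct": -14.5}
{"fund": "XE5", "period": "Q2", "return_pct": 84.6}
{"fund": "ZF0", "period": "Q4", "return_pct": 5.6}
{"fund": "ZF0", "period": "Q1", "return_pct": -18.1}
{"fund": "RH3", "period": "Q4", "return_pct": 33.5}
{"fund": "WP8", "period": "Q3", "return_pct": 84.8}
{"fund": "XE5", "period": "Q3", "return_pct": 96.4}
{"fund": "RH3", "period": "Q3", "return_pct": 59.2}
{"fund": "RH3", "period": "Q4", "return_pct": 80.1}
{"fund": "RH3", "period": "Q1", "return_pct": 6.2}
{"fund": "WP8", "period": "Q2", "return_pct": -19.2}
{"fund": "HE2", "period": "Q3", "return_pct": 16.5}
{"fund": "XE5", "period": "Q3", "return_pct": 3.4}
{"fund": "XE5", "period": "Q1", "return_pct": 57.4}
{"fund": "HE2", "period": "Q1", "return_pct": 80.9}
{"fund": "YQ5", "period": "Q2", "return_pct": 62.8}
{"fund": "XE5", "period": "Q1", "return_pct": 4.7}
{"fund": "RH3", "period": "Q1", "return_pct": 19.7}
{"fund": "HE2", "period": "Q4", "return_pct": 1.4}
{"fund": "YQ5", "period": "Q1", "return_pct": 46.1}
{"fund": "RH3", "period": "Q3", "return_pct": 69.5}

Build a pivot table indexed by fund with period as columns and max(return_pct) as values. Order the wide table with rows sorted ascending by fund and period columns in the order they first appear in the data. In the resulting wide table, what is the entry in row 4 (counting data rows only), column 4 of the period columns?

-9.3

With rows sorted ascending by fund, row 4 is fund=XE5. period columns in first-appearance order: Q2, Q1, Q3, Q4; column 4 is Q4.
Long rows with fund=XE5, period=Q4: max(-17.5, -9.3) = -9.3.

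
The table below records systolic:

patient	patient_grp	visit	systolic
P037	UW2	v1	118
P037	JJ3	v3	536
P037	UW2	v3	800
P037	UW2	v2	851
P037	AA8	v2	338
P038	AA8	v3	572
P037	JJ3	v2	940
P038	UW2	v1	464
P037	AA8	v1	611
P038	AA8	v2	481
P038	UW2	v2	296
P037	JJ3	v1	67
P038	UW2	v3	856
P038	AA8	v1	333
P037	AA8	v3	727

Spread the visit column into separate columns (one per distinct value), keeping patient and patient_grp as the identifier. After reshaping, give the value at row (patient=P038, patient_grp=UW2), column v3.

856

Wide layout: rows indexed by patient and patient_grp, columns are the 3 distinct visit values (v1, v3, v2).
Cell (patient=P038, patient_grp=UW2, visit=v3) draws from the long row where patient=P038, patient_grp=UW2 and visit=v3, which has systolic=856.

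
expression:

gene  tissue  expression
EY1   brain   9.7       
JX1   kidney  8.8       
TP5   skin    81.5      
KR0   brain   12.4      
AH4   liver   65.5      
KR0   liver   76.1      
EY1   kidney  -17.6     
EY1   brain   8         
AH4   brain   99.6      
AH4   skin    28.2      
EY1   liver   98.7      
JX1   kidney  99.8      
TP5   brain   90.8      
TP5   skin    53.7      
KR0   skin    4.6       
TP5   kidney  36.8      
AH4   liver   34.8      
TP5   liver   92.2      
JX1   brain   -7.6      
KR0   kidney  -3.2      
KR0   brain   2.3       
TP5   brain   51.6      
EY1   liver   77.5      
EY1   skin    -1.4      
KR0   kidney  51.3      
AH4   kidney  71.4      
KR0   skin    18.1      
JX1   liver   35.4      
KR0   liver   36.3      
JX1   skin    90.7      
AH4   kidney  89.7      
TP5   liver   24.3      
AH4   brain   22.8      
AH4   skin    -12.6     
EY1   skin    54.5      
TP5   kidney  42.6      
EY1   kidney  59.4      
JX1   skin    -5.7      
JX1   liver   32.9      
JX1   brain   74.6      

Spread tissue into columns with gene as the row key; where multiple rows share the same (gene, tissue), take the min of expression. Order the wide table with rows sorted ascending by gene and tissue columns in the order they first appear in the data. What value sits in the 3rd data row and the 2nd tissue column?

8.8

With rows sorted ascending by gene, row 3 is gene=JX1. tissue columns in first-appearance order: brain, kidney, skin, liver; column 2 is kidney.
Long rows with gene=JX1, tissue=kidney: min(8.8, 99.8) = 8.8.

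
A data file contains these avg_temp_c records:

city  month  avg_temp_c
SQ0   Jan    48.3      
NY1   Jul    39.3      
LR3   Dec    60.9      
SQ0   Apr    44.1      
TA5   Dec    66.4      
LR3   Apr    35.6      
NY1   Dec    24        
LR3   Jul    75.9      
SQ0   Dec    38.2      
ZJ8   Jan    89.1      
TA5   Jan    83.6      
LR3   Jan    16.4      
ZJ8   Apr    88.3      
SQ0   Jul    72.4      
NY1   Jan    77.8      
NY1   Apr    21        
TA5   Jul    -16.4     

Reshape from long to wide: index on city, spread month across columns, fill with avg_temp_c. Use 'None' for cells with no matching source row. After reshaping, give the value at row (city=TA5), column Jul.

-16.4

The long row with city=TA5, month=Jul has avg_temp_c=-16.4.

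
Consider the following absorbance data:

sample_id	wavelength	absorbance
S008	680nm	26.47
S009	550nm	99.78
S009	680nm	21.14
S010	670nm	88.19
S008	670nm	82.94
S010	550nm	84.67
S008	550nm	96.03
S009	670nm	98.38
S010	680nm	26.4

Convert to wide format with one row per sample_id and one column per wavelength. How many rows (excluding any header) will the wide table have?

3

3 distinct sample_id values → 3 rows.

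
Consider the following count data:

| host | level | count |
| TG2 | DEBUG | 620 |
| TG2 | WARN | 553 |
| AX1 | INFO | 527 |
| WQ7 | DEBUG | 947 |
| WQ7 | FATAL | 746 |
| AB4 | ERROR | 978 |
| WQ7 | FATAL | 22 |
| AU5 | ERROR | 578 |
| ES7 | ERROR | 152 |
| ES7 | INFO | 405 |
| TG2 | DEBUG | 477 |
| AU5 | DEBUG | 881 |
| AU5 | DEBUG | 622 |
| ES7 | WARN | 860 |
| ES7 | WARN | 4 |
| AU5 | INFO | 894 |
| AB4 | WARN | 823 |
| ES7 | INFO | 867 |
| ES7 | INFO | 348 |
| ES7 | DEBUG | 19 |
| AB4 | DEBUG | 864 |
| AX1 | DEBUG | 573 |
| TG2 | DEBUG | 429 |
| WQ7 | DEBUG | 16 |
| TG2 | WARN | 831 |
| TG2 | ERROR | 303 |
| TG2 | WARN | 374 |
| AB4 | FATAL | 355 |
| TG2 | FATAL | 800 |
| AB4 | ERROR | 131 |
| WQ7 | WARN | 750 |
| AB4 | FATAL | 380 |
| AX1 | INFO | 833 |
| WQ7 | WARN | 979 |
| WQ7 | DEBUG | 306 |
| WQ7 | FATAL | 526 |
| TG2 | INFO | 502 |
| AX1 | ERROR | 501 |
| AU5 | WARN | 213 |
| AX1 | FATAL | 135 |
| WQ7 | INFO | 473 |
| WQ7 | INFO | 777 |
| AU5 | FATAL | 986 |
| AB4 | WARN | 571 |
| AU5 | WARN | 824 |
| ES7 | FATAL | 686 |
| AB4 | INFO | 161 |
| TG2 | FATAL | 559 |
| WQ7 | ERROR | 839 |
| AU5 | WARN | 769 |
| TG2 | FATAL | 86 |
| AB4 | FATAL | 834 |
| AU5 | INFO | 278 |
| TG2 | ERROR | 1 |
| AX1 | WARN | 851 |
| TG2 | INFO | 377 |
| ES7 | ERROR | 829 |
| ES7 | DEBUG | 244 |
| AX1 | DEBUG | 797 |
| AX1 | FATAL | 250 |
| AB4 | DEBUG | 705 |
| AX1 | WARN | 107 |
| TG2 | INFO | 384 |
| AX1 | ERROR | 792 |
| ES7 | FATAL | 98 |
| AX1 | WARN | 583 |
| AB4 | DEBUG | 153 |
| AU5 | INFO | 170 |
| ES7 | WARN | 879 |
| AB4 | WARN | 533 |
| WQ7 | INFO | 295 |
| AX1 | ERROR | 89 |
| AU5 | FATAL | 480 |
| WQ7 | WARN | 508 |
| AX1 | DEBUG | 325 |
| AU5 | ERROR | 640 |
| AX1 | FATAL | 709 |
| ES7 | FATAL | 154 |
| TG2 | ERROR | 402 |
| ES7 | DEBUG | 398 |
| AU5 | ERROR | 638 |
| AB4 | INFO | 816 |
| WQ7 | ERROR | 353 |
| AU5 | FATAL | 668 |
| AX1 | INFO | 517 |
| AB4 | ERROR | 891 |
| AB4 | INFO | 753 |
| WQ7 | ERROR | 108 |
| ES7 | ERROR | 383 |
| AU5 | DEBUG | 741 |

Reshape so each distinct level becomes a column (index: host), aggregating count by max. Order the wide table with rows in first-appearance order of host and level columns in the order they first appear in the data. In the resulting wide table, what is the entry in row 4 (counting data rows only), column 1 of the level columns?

With rows in first-appearance order of host, row 4 is host=AB4. level columns in first-appearance order: DEBUG, WARN, INFO, FATAL, ERROR; column 1 is DEBUG.
Long rows with host=AB4, level=DEBUG: max(864, 705, 153) = 864.

864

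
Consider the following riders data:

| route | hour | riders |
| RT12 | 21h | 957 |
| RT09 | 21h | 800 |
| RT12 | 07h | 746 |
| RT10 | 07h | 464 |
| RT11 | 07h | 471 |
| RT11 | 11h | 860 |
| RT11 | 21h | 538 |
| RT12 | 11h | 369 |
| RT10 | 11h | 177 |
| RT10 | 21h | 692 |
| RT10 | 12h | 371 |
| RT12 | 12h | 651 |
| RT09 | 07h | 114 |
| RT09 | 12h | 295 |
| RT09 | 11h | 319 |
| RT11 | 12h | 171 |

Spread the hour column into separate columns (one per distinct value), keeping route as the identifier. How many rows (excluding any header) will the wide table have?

4 distinct route values → 4 rows.

4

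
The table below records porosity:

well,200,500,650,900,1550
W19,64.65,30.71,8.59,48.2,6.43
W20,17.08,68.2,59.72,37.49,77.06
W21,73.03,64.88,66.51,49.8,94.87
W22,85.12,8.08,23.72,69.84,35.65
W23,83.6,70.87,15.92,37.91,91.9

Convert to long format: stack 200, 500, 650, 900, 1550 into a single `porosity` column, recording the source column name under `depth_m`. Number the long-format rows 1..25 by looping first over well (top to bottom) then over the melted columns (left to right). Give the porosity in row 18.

25 rows total (5 × 5). Row 18: index ⌊(18-1)/5⌋ = 3 into well → W22; (18-1) mod 5 = 2 into the melted columns → 650.
So row 18 is (W22, 650, 23.72); porosity = 23.72.

23.72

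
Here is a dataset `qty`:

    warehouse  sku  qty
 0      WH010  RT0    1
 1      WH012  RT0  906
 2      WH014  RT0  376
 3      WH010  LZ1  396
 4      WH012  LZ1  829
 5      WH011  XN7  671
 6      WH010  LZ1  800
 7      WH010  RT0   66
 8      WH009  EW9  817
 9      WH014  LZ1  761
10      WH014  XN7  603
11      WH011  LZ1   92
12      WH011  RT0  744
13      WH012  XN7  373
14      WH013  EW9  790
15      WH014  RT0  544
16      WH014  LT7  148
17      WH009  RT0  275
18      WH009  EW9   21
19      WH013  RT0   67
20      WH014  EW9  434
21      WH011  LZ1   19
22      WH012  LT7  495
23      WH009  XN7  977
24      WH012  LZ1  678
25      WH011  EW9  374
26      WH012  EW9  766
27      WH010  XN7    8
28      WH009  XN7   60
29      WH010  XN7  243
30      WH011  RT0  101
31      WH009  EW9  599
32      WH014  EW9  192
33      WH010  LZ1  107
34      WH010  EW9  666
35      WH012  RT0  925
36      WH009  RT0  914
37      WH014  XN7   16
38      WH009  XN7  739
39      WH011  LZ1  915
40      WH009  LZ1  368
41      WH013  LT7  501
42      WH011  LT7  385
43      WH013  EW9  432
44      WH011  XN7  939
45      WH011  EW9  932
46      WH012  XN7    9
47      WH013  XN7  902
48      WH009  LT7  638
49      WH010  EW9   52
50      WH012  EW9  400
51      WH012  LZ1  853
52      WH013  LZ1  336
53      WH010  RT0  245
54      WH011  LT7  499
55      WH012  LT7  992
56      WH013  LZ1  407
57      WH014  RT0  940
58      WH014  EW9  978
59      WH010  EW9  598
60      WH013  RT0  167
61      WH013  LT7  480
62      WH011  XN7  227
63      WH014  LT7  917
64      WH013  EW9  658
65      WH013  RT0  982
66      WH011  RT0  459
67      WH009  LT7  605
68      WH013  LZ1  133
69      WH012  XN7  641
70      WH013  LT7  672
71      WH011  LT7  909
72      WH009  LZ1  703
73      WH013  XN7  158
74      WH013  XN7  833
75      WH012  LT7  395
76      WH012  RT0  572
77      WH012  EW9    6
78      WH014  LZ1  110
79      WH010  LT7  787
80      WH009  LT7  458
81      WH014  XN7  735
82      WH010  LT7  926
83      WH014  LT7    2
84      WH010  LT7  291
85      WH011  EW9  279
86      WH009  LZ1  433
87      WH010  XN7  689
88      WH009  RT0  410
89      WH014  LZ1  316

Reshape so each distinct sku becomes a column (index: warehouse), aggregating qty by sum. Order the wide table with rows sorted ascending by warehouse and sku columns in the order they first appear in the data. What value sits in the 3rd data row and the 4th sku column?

With rows sorted ascending by warehouse, row 3 is warehouse=WH011. sku columns in first-appearance order: RT0, LZ1, XN7, EW9, LT7; column 4 is EW9.
Long rows with warehouse=WH011, sku=EW9: 374 + 932 + 279 = 1585.

1585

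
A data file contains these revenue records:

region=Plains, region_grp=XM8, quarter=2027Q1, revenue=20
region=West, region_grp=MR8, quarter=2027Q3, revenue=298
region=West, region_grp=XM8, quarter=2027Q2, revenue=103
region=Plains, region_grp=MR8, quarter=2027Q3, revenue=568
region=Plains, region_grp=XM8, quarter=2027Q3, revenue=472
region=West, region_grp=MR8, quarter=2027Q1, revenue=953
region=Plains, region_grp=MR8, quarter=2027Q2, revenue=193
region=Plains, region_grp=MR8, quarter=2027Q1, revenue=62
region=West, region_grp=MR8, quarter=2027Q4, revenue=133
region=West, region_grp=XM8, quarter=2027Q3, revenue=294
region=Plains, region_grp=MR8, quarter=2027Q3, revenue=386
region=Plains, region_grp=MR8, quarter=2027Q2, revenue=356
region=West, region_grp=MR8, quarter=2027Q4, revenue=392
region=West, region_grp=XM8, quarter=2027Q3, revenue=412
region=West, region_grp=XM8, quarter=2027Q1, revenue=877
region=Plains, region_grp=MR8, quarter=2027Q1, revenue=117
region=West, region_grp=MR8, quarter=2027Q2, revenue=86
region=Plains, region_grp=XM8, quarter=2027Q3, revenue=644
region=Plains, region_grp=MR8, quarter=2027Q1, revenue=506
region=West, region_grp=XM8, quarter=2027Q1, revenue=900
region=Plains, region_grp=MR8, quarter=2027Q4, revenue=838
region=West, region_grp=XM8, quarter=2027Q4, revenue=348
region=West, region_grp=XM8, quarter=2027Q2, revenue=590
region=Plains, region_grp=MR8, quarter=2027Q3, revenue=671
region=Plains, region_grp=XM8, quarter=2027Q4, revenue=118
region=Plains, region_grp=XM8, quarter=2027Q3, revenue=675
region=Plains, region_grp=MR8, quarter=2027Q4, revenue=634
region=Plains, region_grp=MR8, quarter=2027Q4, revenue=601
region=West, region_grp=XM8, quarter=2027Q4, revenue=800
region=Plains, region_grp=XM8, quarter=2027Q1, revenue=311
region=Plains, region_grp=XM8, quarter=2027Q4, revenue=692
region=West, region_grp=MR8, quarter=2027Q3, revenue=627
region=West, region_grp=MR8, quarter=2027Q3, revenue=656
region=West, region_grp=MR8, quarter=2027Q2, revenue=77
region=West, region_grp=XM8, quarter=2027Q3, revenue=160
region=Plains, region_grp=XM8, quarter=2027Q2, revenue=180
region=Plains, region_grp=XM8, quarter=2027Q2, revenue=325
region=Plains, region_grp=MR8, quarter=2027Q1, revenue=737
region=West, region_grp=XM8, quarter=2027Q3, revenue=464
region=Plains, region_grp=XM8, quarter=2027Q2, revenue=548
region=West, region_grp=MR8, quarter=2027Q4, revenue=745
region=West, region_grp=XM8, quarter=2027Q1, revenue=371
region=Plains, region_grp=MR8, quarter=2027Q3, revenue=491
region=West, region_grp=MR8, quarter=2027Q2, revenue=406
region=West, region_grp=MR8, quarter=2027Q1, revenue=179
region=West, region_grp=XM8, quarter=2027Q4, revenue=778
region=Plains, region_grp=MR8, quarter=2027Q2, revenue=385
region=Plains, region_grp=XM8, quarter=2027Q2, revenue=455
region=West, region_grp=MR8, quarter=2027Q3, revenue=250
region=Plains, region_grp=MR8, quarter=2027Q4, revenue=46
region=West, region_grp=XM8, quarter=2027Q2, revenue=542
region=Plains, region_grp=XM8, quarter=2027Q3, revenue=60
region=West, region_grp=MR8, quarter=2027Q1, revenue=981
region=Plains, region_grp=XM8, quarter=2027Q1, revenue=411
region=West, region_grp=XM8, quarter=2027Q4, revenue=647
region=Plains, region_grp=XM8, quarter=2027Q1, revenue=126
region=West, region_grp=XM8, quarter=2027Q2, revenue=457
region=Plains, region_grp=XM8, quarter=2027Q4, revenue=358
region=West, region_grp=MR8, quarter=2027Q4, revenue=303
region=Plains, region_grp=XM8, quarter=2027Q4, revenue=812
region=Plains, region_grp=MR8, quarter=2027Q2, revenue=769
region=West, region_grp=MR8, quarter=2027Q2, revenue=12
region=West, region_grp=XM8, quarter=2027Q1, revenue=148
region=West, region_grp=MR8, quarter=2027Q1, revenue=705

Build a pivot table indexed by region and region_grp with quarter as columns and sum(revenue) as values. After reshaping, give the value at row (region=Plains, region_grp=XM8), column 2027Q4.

1980

Rows with region=Plains, region_grp=XM8 and quarter=2027Q4: revenue values are 118, 692, 358, 812.
118 + 692 + 358 + 812 = 1980.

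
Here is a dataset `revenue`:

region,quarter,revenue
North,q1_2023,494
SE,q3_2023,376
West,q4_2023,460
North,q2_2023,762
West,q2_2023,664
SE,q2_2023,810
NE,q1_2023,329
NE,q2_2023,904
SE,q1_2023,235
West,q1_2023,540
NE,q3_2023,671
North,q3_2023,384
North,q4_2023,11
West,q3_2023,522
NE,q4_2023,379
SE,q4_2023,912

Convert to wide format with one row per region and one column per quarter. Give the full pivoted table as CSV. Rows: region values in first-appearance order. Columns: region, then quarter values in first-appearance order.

region,q1_2023,q3_2023,q4_2023,q2_2023
North,494,384,11,762
SE,235,376,912,810
West,540,522,460,664
NE,329,671,379,904

Columns: region plus the 4 distinct quarter values (q1_2023, q3_2023, q4_2023, q2_2023).
For example, row North column q1_2023 takes revenue=494 from the long row (North, q1_2023).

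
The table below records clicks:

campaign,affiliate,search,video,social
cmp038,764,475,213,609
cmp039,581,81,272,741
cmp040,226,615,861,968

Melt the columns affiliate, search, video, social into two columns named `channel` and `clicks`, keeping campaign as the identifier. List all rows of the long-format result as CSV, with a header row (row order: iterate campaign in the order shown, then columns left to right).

Each (campaign, column) pair becomes one row: 3 × 4 = 12 rows.
For example, (cmp038, affiliate) → clicks=764.

campaign,channel,clicks
cmp038,affiliate,764
cmp038,search,475
cmp038,video,213
cmp038,social,609
cmp039,affiliate,581
cmp039,search,81
cmp039,video,272
cmp039,social,741
cmp040,affiliate,226
cmp040,search,615
cmp040,video,861
cmp040,social,968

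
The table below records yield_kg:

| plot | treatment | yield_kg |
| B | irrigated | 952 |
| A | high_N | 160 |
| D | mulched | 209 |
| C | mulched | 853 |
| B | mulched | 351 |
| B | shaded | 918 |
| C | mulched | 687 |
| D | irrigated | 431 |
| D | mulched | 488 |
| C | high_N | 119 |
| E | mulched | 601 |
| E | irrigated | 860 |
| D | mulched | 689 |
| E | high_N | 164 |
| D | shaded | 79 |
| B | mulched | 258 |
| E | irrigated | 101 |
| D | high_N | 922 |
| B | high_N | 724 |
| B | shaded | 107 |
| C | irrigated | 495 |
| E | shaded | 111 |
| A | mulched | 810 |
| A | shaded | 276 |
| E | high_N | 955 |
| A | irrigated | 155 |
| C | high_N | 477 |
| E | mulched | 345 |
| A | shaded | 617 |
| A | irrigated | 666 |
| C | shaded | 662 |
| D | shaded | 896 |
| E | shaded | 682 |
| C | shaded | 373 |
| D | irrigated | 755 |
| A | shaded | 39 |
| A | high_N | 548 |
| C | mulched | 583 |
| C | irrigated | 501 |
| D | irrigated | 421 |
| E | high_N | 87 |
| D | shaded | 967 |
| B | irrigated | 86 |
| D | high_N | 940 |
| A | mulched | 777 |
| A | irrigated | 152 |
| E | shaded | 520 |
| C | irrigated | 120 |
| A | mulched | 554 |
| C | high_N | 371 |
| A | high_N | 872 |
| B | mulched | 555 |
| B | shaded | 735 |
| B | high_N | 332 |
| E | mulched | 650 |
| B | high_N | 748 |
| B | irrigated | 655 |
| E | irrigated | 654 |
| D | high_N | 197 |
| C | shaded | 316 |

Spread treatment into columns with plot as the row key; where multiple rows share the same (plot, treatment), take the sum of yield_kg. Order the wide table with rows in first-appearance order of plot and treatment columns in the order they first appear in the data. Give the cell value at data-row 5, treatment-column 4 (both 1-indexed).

1313

With rows in first-appearance order of plot, row 5 is plot=E. treatment columns in first-appearance order: irrigated, high_N, mulched, shaded; column 4 is shaded.
Long rows with plot=E, treatment=shaded: 111 + 682 + 520 = 1313.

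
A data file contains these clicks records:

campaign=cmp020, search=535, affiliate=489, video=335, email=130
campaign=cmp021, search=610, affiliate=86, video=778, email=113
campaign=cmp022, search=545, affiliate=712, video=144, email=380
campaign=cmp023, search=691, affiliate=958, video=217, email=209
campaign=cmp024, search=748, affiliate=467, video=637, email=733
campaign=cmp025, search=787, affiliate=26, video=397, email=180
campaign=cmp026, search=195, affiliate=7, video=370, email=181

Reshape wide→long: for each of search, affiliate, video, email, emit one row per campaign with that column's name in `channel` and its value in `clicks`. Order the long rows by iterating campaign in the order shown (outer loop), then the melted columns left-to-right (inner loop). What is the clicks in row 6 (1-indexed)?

28 rows total (7 × 4). Row 6: index ⌊(6-1)/4⌋ = 1 into campaign → cmp021; (6-1) mod 4 = 1 into the melted columns → affiliate.
So row 6 is (cmp021, affiliate, 86); clicks = 86.

86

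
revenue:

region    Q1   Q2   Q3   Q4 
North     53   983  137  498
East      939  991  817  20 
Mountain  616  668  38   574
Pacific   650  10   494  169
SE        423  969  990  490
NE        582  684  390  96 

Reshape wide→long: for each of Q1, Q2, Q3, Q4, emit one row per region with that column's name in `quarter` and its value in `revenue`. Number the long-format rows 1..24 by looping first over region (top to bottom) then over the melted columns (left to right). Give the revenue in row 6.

24 rows total (6 × 4). Row 6: index ⌊(6-1)/4⌋ = 1 into region → East; (6-1) mod 4 = 1 into the melted columns → Q2.
So row 6 is (East, Q2, 991); revenue = 991.

991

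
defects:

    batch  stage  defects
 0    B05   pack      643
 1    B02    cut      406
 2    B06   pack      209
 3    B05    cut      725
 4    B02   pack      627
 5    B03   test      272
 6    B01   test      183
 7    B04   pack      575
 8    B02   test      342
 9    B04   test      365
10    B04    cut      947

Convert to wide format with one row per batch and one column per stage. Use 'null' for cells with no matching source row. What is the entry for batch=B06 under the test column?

No long-format row has batch=B06 and stage=test, so the cell is null.

null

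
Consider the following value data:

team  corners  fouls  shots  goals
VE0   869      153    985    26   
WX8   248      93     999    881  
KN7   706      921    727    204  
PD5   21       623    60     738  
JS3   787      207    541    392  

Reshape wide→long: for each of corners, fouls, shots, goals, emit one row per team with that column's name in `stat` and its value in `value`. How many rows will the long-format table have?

20

5 team values × 4 melted columns = 20 rows.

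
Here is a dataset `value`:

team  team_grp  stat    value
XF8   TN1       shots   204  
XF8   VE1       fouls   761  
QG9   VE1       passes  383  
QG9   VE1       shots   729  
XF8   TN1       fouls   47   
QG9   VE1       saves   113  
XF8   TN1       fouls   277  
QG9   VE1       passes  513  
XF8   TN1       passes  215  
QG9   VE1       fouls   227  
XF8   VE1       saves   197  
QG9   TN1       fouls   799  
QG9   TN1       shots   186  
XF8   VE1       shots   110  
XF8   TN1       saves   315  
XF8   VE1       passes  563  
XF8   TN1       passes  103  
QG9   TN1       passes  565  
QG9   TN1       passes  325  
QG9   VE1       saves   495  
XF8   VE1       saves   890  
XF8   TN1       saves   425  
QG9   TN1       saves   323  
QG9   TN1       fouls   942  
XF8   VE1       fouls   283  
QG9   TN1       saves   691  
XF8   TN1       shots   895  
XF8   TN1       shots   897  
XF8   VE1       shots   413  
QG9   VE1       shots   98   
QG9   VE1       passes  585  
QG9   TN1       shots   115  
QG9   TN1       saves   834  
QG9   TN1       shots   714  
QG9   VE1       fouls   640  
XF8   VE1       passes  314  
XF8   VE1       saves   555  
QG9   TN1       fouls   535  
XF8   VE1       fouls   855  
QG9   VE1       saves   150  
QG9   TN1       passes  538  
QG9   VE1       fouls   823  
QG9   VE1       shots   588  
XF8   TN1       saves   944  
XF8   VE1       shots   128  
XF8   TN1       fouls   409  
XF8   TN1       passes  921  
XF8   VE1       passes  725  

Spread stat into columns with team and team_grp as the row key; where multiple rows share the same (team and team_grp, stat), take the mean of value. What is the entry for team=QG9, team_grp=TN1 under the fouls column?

Rows with team=QG9, team_grp=TN1 and stat=fouls: value values are 799, 942, 535.
(799 + 942 + 535) / 3 = 758.67.

758.67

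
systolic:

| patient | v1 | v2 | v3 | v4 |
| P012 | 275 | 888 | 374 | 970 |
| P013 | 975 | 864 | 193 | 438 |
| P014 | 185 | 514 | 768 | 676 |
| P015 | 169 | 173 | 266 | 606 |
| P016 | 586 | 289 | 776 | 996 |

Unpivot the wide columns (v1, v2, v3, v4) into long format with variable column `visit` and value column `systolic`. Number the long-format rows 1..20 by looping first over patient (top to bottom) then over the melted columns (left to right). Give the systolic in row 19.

20 rows total (5 × 4). Row 19: index ⌊(19-1)/4⌋ = 4 into patient → P016; (19-1) mod 4 = 2 into the melted columns → v3.
So row 19 is (P016, v3, 776); systolic = 776.

776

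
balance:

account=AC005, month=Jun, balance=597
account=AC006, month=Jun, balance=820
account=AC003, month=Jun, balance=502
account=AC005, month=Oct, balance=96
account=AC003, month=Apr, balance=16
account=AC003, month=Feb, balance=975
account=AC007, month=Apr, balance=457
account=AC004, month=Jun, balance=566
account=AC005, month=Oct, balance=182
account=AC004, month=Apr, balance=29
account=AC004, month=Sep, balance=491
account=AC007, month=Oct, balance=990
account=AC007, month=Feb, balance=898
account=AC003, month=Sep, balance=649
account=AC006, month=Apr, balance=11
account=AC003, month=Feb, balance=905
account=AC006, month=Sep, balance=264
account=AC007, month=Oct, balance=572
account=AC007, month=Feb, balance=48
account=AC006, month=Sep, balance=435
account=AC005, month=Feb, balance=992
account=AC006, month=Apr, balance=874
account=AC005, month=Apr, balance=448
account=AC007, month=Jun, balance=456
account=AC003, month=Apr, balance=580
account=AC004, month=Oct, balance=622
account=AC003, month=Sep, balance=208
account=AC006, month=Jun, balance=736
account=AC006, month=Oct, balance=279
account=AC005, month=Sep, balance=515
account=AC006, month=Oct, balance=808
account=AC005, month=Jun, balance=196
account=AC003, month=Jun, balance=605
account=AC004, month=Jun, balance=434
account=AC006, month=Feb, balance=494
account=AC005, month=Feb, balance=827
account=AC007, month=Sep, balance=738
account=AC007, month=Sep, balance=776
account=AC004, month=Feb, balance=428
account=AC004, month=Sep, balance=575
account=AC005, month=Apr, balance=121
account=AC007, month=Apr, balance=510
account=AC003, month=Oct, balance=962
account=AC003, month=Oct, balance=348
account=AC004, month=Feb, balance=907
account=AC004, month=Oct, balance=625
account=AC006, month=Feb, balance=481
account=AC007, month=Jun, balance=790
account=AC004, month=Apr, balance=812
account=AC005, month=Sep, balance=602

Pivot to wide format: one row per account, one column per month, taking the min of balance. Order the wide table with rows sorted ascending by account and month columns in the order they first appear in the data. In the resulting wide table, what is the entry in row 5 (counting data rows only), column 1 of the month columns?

With rows sorted ascending by account, row 5 is account=AC007. month columns in first-appearance order: Jun, Oct, Apr, Feb, Sep; column 1 is Jun.
Long rows with account=AC007, month=Jun: min(456, 790) = 456.

456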